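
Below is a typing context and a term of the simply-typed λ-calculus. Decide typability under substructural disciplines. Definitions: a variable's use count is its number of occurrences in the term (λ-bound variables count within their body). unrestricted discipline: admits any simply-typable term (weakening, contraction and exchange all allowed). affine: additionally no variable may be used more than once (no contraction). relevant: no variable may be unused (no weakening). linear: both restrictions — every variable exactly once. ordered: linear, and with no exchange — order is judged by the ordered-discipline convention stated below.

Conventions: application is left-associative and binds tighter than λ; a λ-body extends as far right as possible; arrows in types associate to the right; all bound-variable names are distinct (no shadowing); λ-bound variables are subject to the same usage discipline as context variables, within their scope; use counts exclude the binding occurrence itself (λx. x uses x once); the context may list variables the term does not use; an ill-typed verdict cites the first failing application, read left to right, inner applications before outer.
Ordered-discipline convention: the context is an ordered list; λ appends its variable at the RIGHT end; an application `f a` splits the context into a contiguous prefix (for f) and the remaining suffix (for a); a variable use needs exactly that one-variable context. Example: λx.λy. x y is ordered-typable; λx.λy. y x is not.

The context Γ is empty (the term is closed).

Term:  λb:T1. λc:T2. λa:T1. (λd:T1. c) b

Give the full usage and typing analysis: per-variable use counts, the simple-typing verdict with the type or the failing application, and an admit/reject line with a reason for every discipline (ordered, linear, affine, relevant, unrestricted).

variable uses: b (λ-bound) ×1, c (λ-bound) ×1, a (λ-bound) ×0, d (λ-bound) ×0
uses in reading order: c, b
typing: well-typed at T1 -> T2 -> T1 -> T2
ordered: ✗ — a, d never used (weakening)
linear: ✗ — a, d never used (weakening)
affine: ✓ — no duplicate uses among b, c, a, d
relevant: ✗ — a, d never used (weakening)
unrestricted: ✓ — simply typable at T1 -> T2 -> T1 -> T2; W, C, E all held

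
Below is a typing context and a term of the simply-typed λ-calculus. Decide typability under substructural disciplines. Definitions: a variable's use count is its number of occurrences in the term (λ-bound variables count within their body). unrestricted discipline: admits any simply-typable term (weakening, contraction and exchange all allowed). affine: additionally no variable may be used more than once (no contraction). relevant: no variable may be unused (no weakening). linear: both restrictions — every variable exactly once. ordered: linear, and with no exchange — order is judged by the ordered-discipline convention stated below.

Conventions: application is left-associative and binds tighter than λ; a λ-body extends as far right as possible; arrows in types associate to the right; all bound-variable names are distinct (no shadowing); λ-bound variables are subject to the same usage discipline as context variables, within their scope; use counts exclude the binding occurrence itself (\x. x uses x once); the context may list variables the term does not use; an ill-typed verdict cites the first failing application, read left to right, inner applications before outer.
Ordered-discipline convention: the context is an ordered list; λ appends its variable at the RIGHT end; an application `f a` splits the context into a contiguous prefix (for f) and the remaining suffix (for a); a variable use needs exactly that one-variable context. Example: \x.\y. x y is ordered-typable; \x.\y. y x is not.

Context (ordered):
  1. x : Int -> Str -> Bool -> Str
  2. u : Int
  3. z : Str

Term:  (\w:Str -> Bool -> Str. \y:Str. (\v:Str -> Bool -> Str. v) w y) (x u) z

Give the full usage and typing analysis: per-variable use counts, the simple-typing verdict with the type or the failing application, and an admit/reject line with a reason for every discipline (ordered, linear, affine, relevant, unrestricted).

counts: x=1; u=1; z=1; w [bound]=1; y [bound]=1; v [bound]=1
uses in reading order: v, w, y, x, u, z
typing: well-typed at Bool -> Str
ordered: ✓, single-use (x, u, z, w, y, v), ordered derivation ok
linear: ✓, single use per variable (x, u, z, w, y, v)
affine: ✓, no duplicate uses among x, u, z, w, y, v
relevant: ✓, x, u, z, w, y, v: all used, weakening unneeded
unrestricted: ✓, simply typable at Bool -> Str; W, C, E all held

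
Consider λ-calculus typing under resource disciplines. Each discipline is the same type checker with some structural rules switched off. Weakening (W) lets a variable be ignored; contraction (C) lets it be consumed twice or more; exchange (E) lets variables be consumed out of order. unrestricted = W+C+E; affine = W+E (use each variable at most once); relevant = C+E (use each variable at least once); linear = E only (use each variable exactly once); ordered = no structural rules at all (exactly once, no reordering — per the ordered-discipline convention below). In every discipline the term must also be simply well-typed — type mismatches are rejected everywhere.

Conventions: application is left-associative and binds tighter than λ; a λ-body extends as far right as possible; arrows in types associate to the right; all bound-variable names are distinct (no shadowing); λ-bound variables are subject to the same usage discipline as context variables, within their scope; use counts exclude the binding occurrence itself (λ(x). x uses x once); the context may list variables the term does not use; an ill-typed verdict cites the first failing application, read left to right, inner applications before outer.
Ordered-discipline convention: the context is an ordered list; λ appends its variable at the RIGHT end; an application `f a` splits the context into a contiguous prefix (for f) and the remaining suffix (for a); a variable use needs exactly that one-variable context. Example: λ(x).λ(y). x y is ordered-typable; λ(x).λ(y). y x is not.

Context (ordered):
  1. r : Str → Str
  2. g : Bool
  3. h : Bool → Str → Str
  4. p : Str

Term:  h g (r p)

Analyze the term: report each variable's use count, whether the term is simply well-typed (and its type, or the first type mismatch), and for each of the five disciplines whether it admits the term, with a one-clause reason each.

usage: r: 1×; g: 1×; h: 1×; p: 1×
left-to-right use order: h, g, r, p
typing: the term checks, with type Str
ordered: ✗, needs exchange: uses follow h, g, r, p
linear: ✓, each of r, g, h, p used exactly once
affine: ✓, r, g, h, p: no repeats, contraction unneeded
relevant: ✓, none of r, g, h, p goes unused
unrestricted: ✓, simply typable at Str; W, C, E all held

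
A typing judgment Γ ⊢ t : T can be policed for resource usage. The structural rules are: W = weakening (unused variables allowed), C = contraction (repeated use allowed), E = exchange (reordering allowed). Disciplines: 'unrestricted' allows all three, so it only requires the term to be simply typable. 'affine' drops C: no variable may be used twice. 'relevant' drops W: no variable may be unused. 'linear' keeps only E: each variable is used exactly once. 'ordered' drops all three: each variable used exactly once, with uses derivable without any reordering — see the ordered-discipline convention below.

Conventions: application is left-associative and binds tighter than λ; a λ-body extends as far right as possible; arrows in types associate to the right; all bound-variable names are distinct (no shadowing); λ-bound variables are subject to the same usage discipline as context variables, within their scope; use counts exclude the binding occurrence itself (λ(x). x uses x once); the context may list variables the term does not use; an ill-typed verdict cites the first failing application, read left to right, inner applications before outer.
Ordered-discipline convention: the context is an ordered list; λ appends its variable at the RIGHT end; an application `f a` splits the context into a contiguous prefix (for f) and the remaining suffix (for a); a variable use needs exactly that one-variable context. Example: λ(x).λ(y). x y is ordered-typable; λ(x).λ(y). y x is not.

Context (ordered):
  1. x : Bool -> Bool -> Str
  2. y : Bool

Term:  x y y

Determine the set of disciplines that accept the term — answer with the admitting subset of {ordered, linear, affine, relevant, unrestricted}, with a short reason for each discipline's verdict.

admitting disciplines: relevant, unrestricted
usage: x: 1×; y: 2×
order of uses: x, y, y
typing: well-typed — term : Str
ordered: ✗, needs contraction — y ×2
linear: ✗, needs contraction — y ×2
affine: ✗, needs contraction — y ×2
relevant: ✓, x, y: all used, weakening unneeded
unrestricted: ✓, type-checks (Str) and nothing is barred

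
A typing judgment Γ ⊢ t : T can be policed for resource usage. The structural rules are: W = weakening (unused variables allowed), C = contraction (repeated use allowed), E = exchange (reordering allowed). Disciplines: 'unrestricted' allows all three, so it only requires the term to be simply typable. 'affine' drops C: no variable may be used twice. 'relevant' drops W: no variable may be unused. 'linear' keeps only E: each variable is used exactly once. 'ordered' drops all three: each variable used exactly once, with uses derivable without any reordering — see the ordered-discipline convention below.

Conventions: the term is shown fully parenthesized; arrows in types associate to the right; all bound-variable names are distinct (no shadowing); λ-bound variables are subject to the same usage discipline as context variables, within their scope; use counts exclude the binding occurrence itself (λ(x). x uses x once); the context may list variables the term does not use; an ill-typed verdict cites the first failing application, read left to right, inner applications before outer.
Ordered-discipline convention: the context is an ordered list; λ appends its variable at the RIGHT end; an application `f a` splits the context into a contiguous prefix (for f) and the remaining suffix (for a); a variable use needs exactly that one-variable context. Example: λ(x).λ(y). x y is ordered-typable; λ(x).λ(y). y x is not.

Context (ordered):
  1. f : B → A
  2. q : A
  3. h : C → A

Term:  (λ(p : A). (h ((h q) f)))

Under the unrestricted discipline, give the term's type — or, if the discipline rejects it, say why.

not well-typed under unrestricted — not simply typable
counts: f: 1, q: 1, h: 2, p (bound): 0
left-to-right use order: h, h, q, f
typing: ill-typed: argument of type A where C is required
summary: ordered ✗, linear ✗, affine ✗, relevant ✗, unrestricted ✗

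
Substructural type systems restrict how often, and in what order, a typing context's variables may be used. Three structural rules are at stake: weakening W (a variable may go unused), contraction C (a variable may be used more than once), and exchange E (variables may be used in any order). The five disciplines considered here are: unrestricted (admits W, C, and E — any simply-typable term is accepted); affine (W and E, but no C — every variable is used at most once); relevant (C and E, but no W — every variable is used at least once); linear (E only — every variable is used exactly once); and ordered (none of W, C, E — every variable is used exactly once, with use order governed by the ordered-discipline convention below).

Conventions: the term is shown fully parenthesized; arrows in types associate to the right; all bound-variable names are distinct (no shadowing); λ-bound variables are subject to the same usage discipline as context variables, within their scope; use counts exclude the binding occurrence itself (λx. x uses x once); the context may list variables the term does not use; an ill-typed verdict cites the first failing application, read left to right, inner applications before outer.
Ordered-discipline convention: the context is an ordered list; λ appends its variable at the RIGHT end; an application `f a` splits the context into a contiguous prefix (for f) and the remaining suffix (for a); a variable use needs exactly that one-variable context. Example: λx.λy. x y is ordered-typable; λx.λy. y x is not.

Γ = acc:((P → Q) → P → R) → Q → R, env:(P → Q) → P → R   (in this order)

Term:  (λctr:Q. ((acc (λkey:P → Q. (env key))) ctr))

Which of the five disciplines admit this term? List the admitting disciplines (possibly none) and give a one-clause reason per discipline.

admitted in: ordered, linear, affine, relevant, unrestricted
use counts: acc: 1; env: 1; ctr (bound): 1; key (bound): 1
order of uses: acc, env, key, ctr
typing: well-typed — term : Q → R
ordered: ✓, single-use (acc, env, ctr, key), ordered derivation ok
linear: ✓, each of acc, env, ctr, key used exactly once
affine: ✓, none of acc, env, ctr, key used more than once
relevant: ✓, every one of acc, env, ctr, key appears
unrestricted: ✓, typability at Q → R is all that's needed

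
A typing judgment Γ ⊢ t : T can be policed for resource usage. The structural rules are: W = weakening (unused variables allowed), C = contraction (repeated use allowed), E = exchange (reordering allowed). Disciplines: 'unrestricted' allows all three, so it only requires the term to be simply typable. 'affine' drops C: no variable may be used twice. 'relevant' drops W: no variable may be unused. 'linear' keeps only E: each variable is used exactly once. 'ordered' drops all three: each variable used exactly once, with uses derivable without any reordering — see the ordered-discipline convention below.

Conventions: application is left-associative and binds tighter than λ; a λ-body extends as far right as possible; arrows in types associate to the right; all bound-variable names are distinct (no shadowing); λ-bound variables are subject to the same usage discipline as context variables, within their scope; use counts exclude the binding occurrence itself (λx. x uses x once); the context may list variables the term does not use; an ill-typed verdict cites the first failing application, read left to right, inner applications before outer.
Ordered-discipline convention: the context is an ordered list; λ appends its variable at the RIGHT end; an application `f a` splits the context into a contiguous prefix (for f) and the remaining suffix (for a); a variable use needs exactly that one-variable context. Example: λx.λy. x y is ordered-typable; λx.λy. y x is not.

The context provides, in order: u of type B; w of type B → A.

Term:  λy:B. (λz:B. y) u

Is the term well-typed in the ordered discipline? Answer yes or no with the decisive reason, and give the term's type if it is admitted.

no — w, z left unused
usage: u: 1×, w: 0×, y (λ-bound): 1×, z (λ-bound): 0×
left-to-right use order: y, u
typing: the term checks, with type B → B
across the five disciplines: ordered ✗; linear ✗; affine ✓; relevant ✗; unrestricted ✓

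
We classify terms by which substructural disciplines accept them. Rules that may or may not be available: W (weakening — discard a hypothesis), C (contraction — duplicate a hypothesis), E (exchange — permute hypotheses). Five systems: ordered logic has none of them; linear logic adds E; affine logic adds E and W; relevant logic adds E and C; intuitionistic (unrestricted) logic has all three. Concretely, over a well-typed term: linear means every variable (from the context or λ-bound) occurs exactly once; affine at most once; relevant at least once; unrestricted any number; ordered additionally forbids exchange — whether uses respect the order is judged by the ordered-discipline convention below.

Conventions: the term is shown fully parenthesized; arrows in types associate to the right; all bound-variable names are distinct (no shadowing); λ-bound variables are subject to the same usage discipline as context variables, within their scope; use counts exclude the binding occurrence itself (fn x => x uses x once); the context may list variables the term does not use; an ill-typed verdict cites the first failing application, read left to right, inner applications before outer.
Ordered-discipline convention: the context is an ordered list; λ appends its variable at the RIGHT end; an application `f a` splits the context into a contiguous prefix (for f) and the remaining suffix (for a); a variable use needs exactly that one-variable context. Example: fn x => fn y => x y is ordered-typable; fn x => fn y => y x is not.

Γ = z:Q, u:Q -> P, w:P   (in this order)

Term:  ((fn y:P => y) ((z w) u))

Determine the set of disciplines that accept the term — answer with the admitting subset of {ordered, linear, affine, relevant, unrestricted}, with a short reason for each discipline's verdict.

admitting disciplines: none
counts: z: 1×, u: 1×, w: 1×, y (λ-bound): 1×
left-to-right use order: y, z, w, u
typing: ill-typed: applying a non-function (Q)
ordered ✗ (the type mismatch rejects it)
linear ✗ (not simply typable)
affine ✗ (fails simple typing)
relevant ✗ (a type mismatch blocks all five)
unrestricted ✗ (the type mismatch rejects it)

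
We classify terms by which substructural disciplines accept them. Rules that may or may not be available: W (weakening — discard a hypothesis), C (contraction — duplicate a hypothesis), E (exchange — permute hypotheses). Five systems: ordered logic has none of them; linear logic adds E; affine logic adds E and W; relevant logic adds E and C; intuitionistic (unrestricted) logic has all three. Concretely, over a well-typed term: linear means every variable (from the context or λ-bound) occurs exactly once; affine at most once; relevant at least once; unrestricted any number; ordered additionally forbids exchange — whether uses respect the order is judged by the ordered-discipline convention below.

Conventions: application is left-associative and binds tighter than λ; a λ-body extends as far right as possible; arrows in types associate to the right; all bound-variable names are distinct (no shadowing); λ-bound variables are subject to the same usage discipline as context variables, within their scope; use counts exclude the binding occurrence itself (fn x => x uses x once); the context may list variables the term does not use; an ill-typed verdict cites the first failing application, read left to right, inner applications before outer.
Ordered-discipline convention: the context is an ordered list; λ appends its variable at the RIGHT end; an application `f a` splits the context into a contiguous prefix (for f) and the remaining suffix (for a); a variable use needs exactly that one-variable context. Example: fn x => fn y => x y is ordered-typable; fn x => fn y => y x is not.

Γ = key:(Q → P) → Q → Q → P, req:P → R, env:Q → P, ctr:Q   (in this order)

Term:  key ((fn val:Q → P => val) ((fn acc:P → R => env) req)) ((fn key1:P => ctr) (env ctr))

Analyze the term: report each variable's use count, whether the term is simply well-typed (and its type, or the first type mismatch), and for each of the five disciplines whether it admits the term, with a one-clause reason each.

usage: key ×1; req ×1; env ×2; ctr ×2; val (λ-bound) ×1; acc (λ-bound) ×0; key1 (λ-bound) ×0
order of uses: key, val, env, req, ctr, env, ctr
typing: well-typed — term : Q → P
ordered: ✗ — uses contraction: env ×2, ctr ×2; acc, key1 left unused
linear: ✗ — uses contraction: env ×2, ctr ×2; acc, key1 left unused
affine: ✗ — uses contraction: env ×2, ctr ×2
relevant: ✗ — acc, key1 left unused
unrestricted: ✓ — typability at Q → P is all that's needed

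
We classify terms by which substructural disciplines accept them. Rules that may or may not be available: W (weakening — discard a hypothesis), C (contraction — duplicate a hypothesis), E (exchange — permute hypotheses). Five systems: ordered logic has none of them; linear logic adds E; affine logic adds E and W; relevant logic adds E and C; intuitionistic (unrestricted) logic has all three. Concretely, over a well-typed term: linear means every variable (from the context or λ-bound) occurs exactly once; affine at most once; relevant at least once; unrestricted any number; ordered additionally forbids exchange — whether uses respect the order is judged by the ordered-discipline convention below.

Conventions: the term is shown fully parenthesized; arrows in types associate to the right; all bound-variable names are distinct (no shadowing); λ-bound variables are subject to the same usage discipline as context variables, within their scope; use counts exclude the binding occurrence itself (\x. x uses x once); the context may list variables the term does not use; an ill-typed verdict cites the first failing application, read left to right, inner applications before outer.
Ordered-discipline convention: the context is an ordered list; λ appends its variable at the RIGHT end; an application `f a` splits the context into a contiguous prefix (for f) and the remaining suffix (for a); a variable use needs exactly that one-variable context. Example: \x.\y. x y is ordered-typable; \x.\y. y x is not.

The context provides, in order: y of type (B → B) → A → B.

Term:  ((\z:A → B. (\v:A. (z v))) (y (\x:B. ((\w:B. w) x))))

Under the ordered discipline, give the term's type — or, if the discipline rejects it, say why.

term : A → B
counts: y: 1×, z [bound]: 1×, v [bound]: 1×, x [bound]: 1×, w [bound]: 1×
left-to-right use order: z, v, y, w, x
typing: well-typed at A → B
summary: ordered ✓; linear ✓; affine ✓; relevant ✓; unrestricted ✓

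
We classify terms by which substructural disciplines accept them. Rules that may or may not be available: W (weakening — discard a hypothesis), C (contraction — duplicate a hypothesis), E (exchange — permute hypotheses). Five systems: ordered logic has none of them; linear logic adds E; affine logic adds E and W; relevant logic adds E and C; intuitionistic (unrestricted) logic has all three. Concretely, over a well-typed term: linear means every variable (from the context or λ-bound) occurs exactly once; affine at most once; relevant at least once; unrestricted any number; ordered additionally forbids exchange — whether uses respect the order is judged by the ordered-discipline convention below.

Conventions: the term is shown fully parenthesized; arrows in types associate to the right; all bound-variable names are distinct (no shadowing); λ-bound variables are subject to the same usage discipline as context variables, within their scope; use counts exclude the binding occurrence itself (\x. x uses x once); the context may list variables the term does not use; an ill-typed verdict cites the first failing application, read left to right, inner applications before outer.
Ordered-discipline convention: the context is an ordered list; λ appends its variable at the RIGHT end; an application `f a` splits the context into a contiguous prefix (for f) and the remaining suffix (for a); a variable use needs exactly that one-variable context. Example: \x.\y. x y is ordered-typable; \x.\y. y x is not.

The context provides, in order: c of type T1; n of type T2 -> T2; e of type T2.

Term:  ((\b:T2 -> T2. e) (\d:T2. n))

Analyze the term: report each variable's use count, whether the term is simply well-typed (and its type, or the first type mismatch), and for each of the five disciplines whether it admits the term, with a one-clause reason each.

counts: c: 0; n: 1; e: 1; b (λ-bound): 0; d (λ-bound): 0
uses in reading order: e, n
typing: ill-typed: an application expects T2 -> T2 but receives T2 -> T2 -> T2
ordered: ✗, fails simple typing
linear: ✗, a type mismatch blocks all five
affine: ✗, the type mismatch rejects it
relevant: ✗, not simply typable
unrestricted: ✗, fails simple typing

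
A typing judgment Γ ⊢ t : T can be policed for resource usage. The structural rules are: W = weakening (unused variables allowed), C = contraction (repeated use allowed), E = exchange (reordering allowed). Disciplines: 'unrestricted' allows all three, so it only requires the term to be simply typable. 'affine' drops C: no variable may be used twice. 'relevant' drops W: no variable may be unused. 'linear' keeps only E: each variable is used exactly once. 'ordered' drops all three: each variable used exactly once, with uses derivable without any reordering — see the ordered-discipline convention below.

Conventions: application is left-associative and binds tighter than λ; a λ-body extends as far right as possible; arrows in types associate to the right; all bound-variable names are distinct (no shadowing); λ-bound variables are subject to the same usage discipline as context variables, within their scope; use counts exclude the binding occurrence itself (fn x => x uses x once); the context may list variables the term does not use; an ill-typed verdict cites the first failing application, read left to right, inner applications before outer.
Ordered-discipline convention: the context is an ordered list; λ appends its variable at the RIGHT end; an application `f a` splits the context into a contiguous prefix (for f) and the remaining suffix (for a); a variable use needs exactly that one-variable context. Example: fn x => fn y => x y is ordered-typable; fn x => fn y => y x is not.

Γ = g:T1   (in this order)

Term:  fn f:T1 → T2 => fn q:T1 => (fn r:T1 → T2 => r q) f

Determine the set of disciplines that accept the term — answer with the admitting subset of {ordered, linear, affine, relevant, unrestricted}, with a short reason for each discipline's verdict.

admitted in: affine, unrestricted
variable uses: g: 0×; f [bound]: 1×; q [bound]: 1×; r [bound]: 1×
left-to-right use order: r, q, f
typing: well-typed — term : (T1 → T2) → T1 → T2
ordered: ✗, g left unused
linear: ✗, g left unused
affine: ✓, none of g, f, q, r used more than once
relevant: ✗, g left unused
unrestricted: ✓, simply typable at (T1 → T2) → T1 → T2; W, C, E all held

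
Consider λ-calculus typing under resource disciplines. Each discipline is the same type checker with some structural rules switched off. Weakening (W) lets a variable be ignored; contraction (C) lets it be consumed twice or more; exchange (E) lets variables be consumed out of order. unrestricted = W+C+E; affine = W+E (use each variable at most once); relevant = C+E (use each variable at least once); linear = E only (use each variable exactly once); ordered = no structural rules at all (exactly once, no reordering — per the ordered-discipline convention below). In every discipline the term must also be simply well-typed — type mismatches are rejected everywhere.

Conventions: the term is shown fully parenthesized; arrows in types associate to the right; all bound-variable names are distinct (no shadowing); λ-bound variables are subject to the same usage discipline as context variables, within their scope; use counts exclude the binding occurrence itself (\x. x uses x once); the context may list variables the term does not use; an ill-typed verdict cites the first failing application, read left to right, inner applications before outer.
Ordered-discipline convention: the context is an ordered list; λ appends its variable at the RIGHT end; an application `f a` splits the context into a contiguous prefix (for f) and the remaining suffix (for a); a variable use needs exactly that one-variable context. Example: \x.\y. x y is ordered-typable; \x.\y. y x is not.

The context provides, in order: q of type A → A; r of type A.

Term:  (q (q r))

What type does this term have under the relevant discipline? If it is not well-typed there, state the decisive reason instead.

term : A
counts: q=2; r=1
left-to-right use order: q, q, r
typing: well-typed — term : A
per-discipline verdicts: ordered ✗, linear ✗, affine ✗, relevant ✓, unrestricted ✓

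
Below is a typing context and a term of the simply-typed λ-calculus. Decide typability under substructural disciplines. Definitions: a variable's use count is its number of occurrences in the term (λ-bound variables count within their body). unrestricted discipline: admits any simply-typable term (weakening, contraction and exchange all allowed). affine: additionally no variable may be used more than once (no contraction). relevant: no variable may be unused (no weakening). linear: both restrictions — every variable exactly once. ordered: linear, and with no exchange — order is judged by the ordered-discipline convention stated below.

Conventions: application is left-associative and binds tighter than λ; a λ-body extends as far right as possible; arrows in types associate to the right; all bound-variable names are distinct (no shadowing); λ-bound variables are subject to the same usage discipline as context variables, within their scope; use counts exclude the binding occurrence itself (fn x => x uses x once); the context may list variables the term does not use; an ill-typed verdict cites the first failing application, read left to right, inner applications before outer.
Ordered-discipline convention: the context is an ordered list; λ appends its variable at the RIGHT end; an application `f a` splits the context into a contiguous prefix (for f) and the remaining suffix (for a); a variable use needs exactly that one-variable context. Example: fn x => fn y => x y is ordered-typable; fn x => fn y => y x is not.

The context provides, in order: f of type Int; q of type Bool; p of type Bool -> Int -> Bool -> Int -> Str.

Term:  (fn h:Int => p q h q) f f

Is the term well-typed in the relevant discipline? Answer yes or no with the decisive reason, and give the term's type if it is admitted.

yes — none of f, q, p, h goes unused; term : Str
use counts: f=2; q=2; p=1; h (λ-bound)=1
order of uses: p, q, h, q, f, f
typing: ✓ — Str
across the five disciplines: ordered ✗ · linear ✗ · affine ✗ · relevant ✓ · unrestricted ✓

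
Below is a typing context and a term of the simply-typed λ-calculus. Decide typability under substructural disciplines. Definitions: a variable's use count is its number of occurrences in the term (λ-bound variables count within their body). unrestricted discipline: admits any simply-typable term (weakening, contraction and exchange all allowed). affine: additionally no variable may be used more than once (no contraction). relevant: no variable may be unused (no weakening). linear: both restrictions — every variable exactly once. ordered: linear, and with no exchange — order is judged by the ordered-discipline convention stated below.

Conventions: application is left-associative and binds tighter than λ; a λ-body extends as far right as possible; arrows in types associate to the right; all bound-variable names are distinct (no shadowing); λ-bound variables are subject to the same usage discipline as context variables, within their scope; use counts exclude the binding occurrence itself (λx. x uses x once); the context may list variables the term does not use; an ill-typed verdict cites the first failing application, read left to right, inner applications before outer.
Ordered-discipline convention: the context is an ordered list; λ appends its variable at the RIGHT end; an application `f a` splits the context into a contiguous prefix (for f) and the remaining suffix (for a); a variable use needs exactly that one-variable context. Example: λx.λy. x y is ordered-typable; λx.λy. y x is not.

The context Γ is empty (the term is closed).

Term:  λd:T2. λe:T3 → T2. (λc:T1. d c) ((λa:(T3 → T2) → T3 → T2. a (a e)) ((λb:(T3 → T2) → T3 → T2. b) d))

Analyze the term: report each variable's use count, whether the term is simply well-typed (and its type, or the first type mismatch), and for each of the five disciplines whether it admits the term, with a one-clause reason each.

use counts: d (bound): 2×; e (bound): 1×; c (bound): 1×; a (bound): 2×; b (bound): 1×
left-to-right use order: d, c, a, a, e, b, d
typing: ill-typed: non-function type T2 applied to an argument
ordered: ✗ — a type mismatch blocks all five
linear: ✗ — the type mismatch rejects it
affine: ✗ — not simply typable
relevant: ✗ — fails simple typing
unrestricted: ✗ — a type mismatch blocks all five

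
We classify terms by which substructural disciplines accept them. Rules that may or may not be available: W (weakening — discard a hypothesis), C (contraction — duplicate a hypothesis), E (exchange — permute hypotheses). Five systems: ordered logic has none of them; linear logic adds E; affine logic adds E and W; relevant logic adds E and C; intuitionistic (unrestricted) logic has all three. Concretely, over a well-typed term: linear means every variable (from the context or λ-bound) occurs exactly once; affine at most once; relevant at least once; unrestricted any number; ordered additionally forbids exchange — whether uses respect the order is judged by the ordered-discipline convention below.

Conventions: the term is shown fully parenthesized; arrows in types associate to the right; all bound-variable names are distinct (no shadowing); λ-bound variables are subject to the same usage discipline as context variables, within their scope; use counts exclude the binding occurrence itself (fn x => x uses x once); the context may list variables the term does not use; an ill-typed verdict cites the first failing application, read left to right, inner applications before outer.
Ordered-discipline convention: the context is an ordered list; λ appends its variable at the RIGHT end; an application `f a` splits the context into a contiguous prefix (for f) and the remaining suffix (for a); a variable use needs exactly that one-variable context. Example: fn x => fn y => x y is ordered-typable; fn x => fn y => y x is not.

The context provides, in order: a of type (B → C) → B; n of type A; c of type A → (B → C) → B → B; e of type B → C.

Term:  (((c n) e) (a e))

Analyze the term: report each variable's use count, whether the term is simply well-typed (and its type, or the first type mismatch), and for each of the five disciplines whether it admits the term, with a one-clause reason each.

counts: a ×1, n ×1, c ×1, e ×2
use order (left to right): c, n, e, a, e
typing: ✓ — B
ordered: ✗ — needs contraction — e ×2
linear: ✗ — needs contraction — e ×2
affine: ✗ — needs contraction — e ×2
relevant: ✓ — at least one use each (a, n, c, e)
unrestricted: ✓ — typability at B is all that's needed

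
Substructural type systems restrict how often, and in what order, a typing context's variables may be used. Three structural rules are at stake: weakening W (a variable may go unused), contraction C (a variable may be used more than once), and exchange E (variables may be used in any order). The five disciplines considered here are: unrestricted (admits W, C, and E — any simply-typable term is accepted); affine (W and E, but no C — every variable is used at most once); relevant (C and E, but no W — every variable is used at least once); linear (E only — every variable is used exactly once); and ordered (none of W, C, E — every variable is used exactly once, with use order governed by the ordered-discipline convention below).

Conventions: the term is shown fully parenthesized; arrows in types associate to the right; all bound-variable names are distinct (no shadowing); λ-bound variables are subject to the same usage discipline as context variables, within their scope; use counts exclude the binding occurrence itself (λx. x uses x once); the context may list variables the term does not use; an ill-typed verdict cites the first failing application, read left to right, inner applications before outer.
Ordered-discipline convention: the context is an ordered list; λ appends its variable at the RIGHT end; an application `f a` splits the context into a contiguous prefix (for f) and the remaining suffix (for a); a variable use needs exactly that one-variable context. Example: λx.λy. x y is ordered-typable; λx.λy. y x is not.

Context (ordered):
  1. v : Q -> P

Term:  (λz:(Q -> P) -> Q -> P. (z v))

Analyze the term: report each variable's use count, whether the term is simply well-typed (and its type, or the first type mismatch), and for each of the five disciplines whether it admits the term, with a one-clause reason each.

usage: v ×1; z (bound) ×1
uses in reading order: z, v
typing: ✓ — ((Q -> P) -> Q -> P) -> Q -> P
ordered: ✗ — needs exchange: uses follow z, v
linear: ✓ — single use per variable (v, z)
affine: ✓ — none of v, z used more than once
relevant: ✓ — v, z: all used, weakening unneeded
unrestricted: ✓ — typability at ((Q -> P) -> Q -> P) -> Q -> P is all that's needed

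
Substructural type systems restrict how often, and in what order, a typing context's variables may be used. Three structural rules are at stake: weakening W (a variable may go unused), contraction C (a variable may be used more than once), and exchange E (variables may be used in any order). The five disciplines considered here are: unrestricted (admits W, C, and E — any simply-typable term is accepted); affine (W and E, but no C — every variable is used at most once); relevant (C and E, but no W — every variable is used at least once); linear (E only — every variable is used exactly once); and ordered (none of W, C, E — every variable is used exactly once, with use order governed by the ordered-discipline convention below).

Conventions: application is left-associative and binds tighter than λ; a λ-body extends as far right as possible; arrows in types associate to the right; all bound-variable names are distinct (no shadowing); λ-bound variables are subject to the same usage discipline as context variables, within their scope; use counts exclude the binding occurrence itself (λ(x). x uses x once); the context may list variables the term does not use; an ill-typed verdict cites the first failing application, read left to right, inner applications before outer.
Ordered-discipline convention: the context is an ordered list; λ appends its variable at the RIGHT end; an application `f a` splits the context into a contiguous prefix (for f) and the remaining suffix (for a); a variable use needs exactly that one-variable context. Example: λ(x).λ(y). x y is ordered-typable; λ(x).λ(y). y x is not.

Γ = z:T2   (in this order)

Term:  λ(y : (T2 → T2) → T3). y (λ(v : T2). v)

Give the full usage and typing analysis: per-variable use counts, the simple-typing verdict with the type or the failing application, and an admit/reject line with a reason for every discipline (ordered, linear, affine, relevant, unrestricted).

counts: z ×0; y [bound] ×1; v [bound] ×1
order of uses: y, v
typing: ✓ — ((T2 → T2) → T3) → T3
ordered: ✗ — needs weakening: z unused
linear: ✗ — needs weakening: z unused
affine: ✓ — at most one use each (z, y, v)
relevant: ✗ — needs weakening: z unused
unrestricted: ✓ — typability at ((T2 → T2) → T3) → T3 is all that's needed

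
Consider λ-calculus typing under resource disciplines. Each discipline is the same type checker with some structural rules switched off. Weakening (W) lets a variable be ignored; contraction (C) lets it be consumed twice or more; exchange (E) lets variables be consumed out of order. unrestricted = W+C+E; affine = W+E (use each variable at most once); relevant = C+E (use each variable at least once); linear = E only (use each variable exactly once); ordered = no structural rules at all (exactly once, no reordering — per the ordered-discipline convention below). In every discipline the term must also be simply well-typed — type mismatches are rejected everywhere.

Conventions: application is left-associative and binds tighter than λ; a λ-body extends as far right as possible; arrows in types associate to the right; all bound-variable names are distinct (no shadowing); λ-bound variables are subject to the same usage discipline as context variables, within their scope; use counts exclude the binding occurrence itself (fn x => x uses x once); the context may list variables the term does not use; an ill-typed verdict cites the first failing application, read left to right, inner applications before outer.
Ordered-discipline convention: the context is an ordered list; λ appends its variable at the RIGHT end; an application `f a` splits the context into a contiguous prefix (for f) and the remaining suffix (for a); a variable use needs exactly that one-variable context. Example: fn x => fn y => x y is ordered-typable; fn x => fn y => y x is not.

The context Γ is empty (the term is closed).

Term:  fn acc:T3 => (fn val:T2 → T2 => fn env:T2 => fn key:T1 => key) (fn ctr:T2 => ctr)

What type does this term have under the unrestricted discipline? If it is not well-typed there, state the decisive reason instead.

term : T3 → T2 → T1 → T1
usage: acc [bound]: 0×, val [bound]: 0×, env [bound]: 0×, key [bound]: 1×, ctr [bound]: 1×
order of uses: key, ctr
typing: ✓ — T3 → T2 → T1 → T1
all disciplines: ordered ✗ · linear ✗ · affine ✓ · relevant ✗ · unrestricted ✓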